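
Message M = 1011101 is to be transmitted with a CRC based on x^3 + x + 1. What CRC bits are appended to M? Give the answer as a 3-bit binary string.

Append 3 zeros: 1011101000. Divide by 1011 (XOR where the leading bit is 1):
  pos 0: 1011 XOR 1011 = 0000
  pos 4: 1010 XOR 1011 = 0001
Remainder (last 3 bits) = 100. This is the CRC / FCS.

100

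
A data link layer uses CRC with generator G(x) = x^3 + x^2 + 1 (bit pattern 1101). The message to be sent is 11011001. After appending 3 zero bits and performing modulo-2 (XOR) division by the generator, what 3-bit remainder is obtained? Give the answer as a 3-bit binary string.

Append 3 zeros: 11011001000. Divide by 1101 (XOR where the leading bit is 1):
  pos 0: 1101 XOR 1101 = 0000
  pos 4: 1001 XOR 1101 = 0100
  pos 5: 1000 XOR 1101 = 0101
  pos 6: 1010 XOR 1101 = 0111
  pos 7: 1110 XOR 1101 = 0011
Remainder (last 3 bits) = 011. This is the CRC / FCS.

011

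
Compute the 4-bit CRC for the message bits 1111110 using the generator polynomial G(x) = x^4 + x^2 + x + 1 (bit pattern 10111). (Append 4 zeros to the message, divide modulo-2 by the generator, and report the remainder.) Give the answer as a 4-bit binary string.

1010

Append 4 zeros: 11111100000. Divide by 10111 (XOR where the leading bit is 1):
  pos 0: 11111 XOR 10111 = 01000
  pos 1: 10001 XOR 10111 = 00110
  pos 3: 11000 XOR 10111 = 01111
  pos 4: 11110 XOR 10111 = 01001
  pos 5: 10010 XOR 10111 = 00101
Remainder (last 4 bits) = 1010. This is the CRC / FCS.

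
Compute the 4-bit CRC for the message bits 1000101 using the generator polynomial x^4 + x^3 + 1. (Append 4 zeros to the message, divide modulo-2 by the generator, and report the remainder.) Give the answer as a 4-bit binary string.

1100

Append 4 zeros: 10001010000. Divide by 11001 (XOR where the leading bit is 1):
  pos 0: 10001 XOR 11001 = 01000
  pos 1: 10000 XOR 11001 = 01001
  pos 2: 10011 XOR 11001 = 01010
  pos 3: 10100 XOR 11001 = 01101
  pos 4: 11010 XOR 11001 = 00011
Remainder (last 4 bits) = 1100. This is the CRC / FCS.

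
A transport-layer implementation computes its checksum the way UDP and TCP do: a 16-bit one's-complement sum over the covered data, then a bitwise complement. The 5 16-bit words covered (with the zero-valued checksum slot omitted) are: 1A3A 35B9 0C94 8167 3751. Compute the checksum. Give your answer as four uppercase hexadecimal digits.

EABF

One's-complement addition (fold any carry out of bit 15 back into bit 0):
  0x1A3A + 0x35B9 = 0x04FF3
  0x4FF3 + 0x0C94 = 0x05C87
  0x5C87 + 0x8167 = 0x0DDEE
  0xDDEE + 0x3751 = 0x1153F → wrap carry → 0x1540
One's-complement sum = 0x1540.
Checksum = ~0x1540 & 0xFFFF = 0xEABF.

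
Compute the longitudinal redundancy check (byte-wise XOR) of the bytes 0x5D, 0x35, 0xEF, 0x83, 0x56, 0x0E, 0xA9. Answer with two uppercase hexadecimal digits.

F5

XOR the bytes together:
  start with 0x5D
  0x5D ⊕ 0x35 = 0x68
  0x68 ⊕ 0xEF = 0x87
  0x87 ⊕ 0x83 = 0x04
  0x04 ⊕ 0x56 = 0x52
  0x52 ⊕ 0x0E = 0x5C
  0x5C ⊕ 0xA9 = 0xF5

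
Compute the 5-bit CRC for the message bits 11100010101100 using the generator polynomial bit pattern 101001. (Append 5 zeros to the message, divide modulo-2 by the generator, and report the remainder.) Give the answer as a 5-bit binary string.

Append 5 zeros: 1110001010110000000. Divide by 101001 (XOR where the leading bit is 1):
  pos 0: 111000 XOR 101001 = 010001
  pos 1: 100011 XOR 101001 = 001010
  pos 3: 101001 XOR 101001 = 000000
  pos 10: 110000 XOR 101001 = 011001
  pos 11: 110010 XOR 101001 = 011011
  pos 12: 110110 XOR 101001 = 011111
  pos 13: 111110 XOR 101001 = 010111
Remainder (last 5 bits) = 10111. This is the CRC / FCS.

10111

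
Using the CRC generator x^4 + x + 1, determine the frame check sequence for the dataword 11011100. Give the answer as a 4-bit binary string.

1011

Append 4 zeros: 110111000000. Divide by 10011 (XOR where the leading bit is 1):
  pos 0: 11011 XOR 10011 = 01000
  pos 1: 10001 XOR 10011 = 00010
  pos 4: 10000 XOR 10011 = 00011
  pos 7: 11000 XOR 10011 = 01011
Remainder (last 4 bits) = 1011. This is the CRC / FCS.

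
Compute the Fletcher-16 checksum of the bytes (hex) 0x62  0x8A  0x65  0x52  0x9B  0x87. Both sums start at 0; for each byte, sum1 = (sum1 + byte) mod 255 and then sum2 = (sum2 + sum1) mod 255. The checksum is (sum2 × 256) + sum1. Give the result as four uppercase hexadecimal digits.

Running sums (mod 255):
  after byte 0 (0x62): sum1=98, sum2=98
  after byte 1 (0x8A): sum1=236, sum2=79
  after byte 2 (0x65): sum1=82, sum2=161
  after byte 3 (0x52): sum1=164, sum2=70
  after byte 4 (0x9B): sum1=64, sum2=134
  after byte 5 (0x87): sum1=199, sum2=78
Checksum = sum2·256 + sum1 = 78·256 + 199 = 20167 = 0x4EC7.

4EC7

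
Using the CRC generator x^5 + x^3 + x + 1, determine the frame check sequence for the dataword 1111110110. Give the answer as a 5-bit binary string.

Append 5 zeros: 111111011000000. Divide by 101011 (XOR where the leading bit is 1):
  pos 0: 111111 XOR 101011 = 010100
  pos 1: 101000 XOR 101011 = 000011
  pos 5: 111100 XOR 101011 = 010111
  pos 6: 101110 XOR 101011 = 000101
  pos 9: 101000 XOR 101011 = 000011
Remainder (last 5 bits) = 00011. This is the CRC / FCS.

00011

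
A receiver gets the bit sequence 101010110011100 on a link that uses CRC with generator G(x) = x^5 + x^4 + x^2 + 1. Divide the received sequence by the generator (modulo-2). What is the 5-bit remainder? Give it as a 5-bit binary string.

00000

Modulo-2 division of 101010110011100 by 110101:
  pos 0: 101010 XOR 110101 = 011111
  pos 1: 111111 XOR 110101 = 001010
  pos 3: 101010 XOR 110101 = 011111
  pos 4: 111110 XOR 110101 = 001011
  pos 6: 101111 XOR 110101 = 011010
  pos 7: 110101 XOR 110101 = 000000
Remainder = 00000 (zero — the frame passes the CRC check).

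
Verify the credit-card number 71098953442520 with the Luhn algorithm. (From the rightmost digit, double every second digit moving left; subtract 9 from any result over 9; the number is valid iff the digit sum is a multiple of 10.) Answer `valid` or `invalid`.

valid

From the right, keep odd positions and double even positions (subtract 9 from any doubled value over 9):
  doubled (positions 2,4,...): 4 4 8 1 7 0 5 → sum 29
  kept (positions 1,3,...): 0 5 4 3 9 9 1 → sum 31
Total = 60.
60 mod 10 = 0, so the number is valid.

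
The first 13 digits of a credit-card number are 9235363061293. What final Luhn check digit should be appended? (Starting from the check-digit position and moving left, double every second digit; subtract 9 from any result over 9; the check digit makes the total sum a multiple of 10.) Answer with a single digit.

Partial digits right→left: 3 9 2 1 6 0 3 6 3 5 3 2 9
Double every second digit counting from the check-digit position (so the 1st, 3rd, 5th, ... of the partial from the right).
  doubled (with −9 where >9): 6 4 3 6 6 6 9 → sum 40
  kept as-is: 9 1 0 6 5 2 → sum 23
Total = 40 + 23 = 63.
Check digit = (10 − (63 mod 10)) mod 10 = 7.

7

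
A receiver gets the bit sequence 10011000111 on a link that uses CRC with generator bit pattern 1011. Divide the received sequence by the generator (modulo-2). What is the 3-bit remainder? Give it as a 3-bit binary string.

Modulo-2 division of 10011000111 by 1011:
  pos 0: 1001 XOR 1011 = 0010
  pos 2: 1010 XOR 1011 = 0001
  pos 5: 1001 XOR 1011 = 0010
  pos 7: 1011 XOR 1011 = 0000
Remainder = 000 (zero — the frame passes the CRC check).

000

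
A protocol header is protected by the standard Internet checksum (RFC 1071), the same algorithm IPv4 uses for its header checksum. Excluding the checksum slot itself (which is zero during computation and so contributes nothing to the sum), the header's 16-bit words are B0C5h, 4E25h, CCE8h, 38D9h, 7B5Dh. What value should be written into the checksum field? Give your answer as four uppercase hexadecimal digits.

7FF5

One's-complement addition (fold any carry out of bit 15 back into bit 0):
  0xB0C5 + 0x4E25 = 0x0FEEA
  0xFEEA + 0xCCE8 = 0x1CBD2 → wrap carry → 0xCBD3
  0xCBD3 + 0x38D9 = 0x104AC → wrap carry → 0x04AD
  0x04AD + 0x7B5D = 0x0800A
One's-complement sum = 0x800A.
Checksum = ~0x800A & 0xFFFF = 0x7FF5.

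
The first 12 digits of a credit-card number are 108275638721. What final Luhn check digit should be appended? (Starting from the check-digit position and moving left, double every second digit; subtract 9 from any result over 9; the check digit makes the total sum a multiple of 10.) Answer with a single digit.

0

Partial digits right→left: 1 2 7 8 3 6 5 7 2 8 0 1
Double every second digit counting from the check-digit position (so the 1st, 3rd, 5th, ... of the partial from the right).
  doubled (with −9 where >9): 2 5 6 1 4 0 → sum 18
  kept as-is: 2 8 6 7 8 1 → sum 32
Total = 18 + 32 = 50.
Check digit = (10 − (50 mod 10)) mod 10 = 0.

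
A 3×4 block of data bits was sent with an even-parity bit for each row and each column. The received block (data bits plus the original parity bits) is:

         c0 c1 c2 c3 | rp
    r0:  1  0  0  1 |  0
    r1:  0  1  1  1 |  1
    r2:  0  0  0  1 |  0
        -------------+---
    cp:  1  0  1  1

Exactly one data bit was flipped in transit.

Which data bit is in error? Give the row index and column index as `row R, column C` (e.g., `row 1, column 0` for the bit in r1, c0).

Recompute each row's even parity and compare to rp:
  r0: data parity 0, sent rp 0 → ok
  r1: data parity 1, sent rp 1 → ok
  r2: data parity 1, sent rp 0 → mismatch
Recompute each column's even parity and compare to cp:
  c0: data parity 1, sent cp 1 → ok
  c1: data parity 1, sent cp 0 → mismatch
  c2: data parity 1, sent cp 1 → ok
  c3: data parity 1, sent cp 1 → ok
Exactly one row (r2) and one column (c1) fail → the flipped bit is at their intersection.

row 2, column 1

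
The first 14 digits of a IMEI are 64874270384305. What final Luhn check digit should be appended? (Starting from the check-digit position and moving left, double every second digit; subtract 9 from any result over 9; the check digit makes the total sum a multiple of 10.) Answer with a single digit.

7

Partial digits right→left: 5 0 3 4 8 3 0 7 2 4 7 8 4 6
Double every second digit counting from the check-digit position (so the 1st, 3rd, 5th, ... of the partial from the right).
  doubled (with −9 where >9): 1 6 7 0 4 5 8 → sum 31
  kept as-is: 0 4 3 7 4 8 6 → sum 32
Total = 31 + 32 = 63.
Check digit = (10 − (63 mod 10)) mod 10 = 7.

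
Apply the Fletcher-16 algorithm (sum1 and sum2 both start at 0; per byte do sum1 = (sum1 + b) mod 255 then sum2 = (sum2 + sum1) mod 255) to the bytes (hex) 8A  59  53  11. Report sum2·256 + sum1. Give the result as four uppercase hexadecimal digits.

ED48

Running sums (mod 255):
  after byte 0 (8A): sum1=138, sum2=138
  after byte 1 (59): sum1=227, sum2=110
  after byte 2 (53): sum1=55, sum2=165
  after byte 3 (11): sum1=72, sum2=237
Checksum = sum2·256 + sum1 = 237·256 + 72 = 60744 = 0xED48.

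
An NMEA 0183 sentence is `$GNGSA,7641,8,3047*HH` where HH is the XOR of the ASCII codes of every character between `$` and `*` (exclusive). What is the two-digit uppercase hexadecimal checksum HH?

4C

XOR the ASCII codes of the payload characters:
  'G' = 0x47 → acc = 0x47
  'N' = 0x4E → acc = 0x09
  'G' = 0x47 → acc = 0x4E
  'S' = 0x53 → acc = 0x1D
  'A' = 0x41 → acc = 0x5C
  ',' = 0x2C → acc = 0x70
  '7' = 0x37 → acc = 0x47
  '6' = 0x36 → acc = 0x71
  '4' = 0x34 → acc = 0x45
  '1' = 0x31 → acc = 0x74
  ',' = 0x2C → acc = 0x58
  '8' = 0x38 → acc = 0x60
  ',' = 0x2C → acc = 0x4C
  '3' = 0x33 → acc = 0x7F
  '0' = 0x30 → acc = 0x4F
  '4' = 0x34 → acc = 0x7B
  '7' = 0x37 → acc = 0x4C
Checksum = 0x4C.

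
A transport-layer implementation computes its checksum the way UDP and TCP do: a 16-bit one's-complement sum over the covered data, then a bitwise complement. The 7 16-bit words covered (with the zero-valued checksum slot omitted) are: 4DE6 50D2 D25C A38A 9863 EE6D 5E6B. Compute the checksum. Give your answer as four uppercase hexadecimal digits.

One's-complement addition (fold any carry out of bit 15 back into bit 0):
  0x4DE6 + 0x50D2 = 0x09EB8
  0x9EB8 + 0xD25C = 0x17114 → wrap carry → 0x7115
  0x7115 + 0xA38A = 0x1149F → wrap carry → 0x14A0
  0x14A0 + 0x9863 = 0x0AD03
  0xAD03 + 0xEE6D = 0x19B70 → wrap carry → 0x9B71
  0x9B71 + 0x5E6B = 0x0F9DC
One's-complement sum = 0xF9DC.
Checksum = ~0xF9DC & 0xFFFF = 0x0623.

0623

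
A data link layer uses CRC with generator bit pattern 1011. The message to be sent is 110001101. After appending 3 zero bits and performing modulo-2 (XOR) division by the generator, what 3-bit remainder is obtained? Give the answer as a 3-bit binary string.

Append 3 zeros: 110001101000. Divide by 1011 (XOR where the leading bit is 1):
  pos 0: 1100 XOR 1011 = 0111
  pos 1: 1110 XOR 1011 = 0101
  pos 2: 1011 XOR 1011 = 0000
  pos 6: 1010 XOR 1011 = 0001
Remainder (last 3 bits) = 100. This is the CRC / FCS.

100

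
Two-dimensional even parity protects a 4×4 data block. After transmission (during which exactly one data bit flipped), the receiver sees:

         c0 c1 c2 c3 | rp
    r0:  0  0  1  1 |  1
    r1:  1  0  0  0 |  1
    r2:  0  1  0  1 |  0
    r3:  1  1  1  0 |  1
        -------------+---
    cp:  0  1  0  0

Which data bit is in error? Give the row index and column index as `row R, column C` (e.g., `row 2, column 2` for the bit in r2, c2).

Recompute each row's even parity and compare to rp:
  r0: data parity 0, sent rp 1 → mismatch
  r1: data parity 1, sent rp 1 → ok
  r2: data parity 0, sent rp 0 → ok
  r3: data parity 1, sent rp 1 → ok
Recompute each column's even parity and compare to cp:
  c0: data parity 0, sent cp 0 → ok
  c1: data parity 0, sent cp 1 → mismatch
  c2: data parity 0, sent cp 0 → ok
  c3: data parity 0, sent cp 0 → ok
Exactly one row (r0) and one column (c1) fail → the flipped bit is at their intersection.

row 0, column 1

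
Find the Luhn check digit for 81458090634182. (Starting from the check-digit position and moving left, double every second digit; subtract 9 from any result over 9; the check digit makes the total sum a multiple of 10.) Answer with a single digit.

Partial digits right→left: 2 8 1 4 3 6 0 9 0 8 5 4 1 8
Double every second digit counting from the check-digit position (so the 1st, 3rd, 5th, ... of the partial from the right).
  doubled (with −9 where >9): 4 2 6 0 0 1 2 → sum 15
  kept as-is: 8 4 6 9 8 4 8 → sum 47
Total = 15 + 47 = 62.
Check digit = (10 − (62 mod 10)) mod 10 = 8.

8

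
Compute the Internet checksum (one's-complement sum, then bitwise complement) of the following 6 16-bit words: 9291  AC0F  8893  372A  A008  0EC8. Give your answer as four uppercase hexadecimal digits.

One's-complement addition (fold any carry out of bit 15 back into bit 0):
  0x9291 + 0xAC0F = 0x13EA0 → wrap carry → 0x3EA1
  0x3EA1 + 0x8893 = 0x0C734
  0xC734 + 0x372A = 0x0FE5E
  0xFE5E + 0xA008 = 0x19E66 → wrap carry → 0x9E67
  0x9E67 + 0x0EC8 = 0x0AD2F
One's-complement sum = 0xAD2F.
Checksum = ~0xAD2F & 0xFFFF = 0x52D0.

52D0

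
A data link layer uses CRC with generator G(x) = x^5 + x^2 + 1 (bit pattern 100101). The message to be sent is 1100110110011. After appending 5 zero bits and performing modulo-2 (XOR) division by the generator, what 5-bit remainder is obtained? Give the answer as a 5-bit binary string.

11110

Append 5 zeros: 110011011001100000. Divide by 100101 (XOR where the leading bit is 1):
  pos 0: 110011 XOR 100101 = 010110
  pos 1: 101100 XOR 100101 = 001001
  pos 3: 100111 XOR 100101 = 000010
  pos 7: 100011 XOR 100101 = 000110
  pos 10: 110000 XOR 100101 = 010101
  pos 11: 101010 XOR 100101 = 001111
Remainder (last 5 bits) = 11110. This is the CRC / FCS.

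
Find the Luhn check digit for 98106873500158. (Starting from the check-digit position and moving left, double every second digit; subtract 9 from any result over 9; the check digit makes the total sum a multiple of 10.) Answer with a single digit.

Partial digits right→left: 8 5 1 0 0 5 3 7 8 6 0 1 8 9
Double every second digit counting from the check-digit position (so the 1st, 3rd, 5th, ... of the partial from the right).
  doubled (with −9 where >9): 7 2 0 6 7 0 7 → sum 29
  kept as-is: 5 0 5 7 6 1 9 → sum 33
Total = 29 + 33 = 62.
Check digit = (10 − (62 mod 10)) mod 10 = 8.

8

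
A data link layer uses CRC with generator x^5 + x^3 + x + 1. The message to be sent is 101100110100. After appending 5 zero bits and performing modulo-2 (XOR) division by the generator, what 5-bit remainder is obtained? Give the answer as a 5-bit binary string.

00000

Append 5 zeros: 10110011010000000. Divide by 101011 (XOR where the leading bit is 1):
  pos 0: 101100 XOR 101011 = 000111
  pos 3: 111110 XOR 101011 = 010101
  pos 4: 101011 XOR 101011 = 000000
Remainder (last 5 bits) = 00000. This is the CRC / FCS.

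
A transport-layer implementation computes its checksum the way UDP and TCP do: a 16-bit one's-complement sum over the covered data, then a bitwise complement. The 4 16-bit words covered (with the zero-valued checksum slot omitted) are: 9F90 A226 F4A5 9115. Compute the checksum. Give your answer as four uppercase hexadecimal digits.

388D

One's-complement addition (fold any carry out of bit 15 back into bit 0):
  0x9F90 + 0xA226 = 0x141B6 → wrap carry → 0x41B7
  0x41B7 + 0xF4A5 = 0x1365C → wrap carry → 0x365D
  0x365D + 0x9115 = 0x0C772
One's-complement sum = 0xC772.
Checksum = ~0xC772 & 0xFFFF = 0x388D.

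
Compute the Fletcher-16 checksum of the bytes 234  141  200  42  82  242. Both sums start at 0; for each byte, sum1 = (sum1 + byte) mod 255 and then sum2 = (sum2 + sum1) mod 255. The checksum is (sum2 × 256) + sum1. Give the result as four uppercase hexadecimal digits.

Running sums (mod 255):
  after byte 0 (234): sum1=234, sum2=234
  after byte 1 (141): sum1=120, sum2=99
  after byte 2 (200): sum1=65, sum2=164
  after byte 3 (42): sum1=107, sum2=16
  after byte 4 (82): sum1=189, sum2=205
  after byte 5 (242): sum1=176, sum2=126
Checksum = sum2·256 + sum1 = 126·256 + 176 = 32432 = 0x7EB0.

7EB0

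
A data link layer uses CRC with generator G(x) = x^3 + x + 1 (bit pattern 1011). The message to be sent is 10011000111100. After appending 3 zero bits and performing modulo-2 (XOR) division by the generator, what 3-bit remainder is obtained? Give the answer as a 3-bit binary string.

111

Append 3 zeros: 10011000111100000. Divide by 1011 (XOR where the leading bit is 1):
  pos 0: 1001 XOR 1011 = 0010
  pos 2: 1010 XOR 1011 = 0001
  pos 5: 1001 XOR 1011 = 0010
  pos 7: 1011 XOR 1011 = 0000
  pos 11: 1000 XOR 1011 = 0011
  pos 13: 1100 XOR 1011 = 0111
Remainder (last 3 bits) = 111. This is the CRC / FCS.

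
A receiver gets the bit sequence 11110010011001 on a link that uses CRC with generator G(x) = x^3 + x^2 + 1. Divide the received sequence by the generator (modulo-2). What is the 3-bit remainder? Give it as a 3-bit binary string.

101

Modulo-2 division of 11110010011001 by 1101:
  pos 0: 1111 XOR 1101 = 0010
  pos 2: 1000 XOR 1101 = 0101
  pos 3: 1011 XOR 1101 = 0110
  pos 4: 1100 XOR 1101 = 0001
  pos 7: 1011 XOR 1101 = 0110
  pos 8: 1100 XOR 1101 = 0001
Remainder = 101 (nonzero — an error is detected).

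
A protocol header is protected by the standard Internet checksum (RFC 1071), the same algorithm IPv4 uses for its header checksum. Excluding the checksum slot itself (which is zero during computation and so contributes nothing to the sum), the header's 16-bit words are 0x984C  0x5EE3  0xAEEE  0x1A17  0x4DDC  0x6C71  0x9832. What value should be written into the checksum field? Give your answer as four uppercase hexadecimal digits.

ED49

One's-complement addition (fold any carry out of bit 15 back into bit 0):
  0x984C + 0x5EE3 = 0x0F72F
  0xF72F + 0xAEEE = 0x1A61D → wrap carry → 0xA61E
  0xA61E + 0x1A17 = 0x0C035
  0xC035 + 0x4DDC = 0x10E11 → wrap carry → 0x0E12
  0x0E12 + 0x6C71 = 0x07A83
  0x7A83 + 0x9832 = 0x112B5 → wrap carry → 0x12B6
One's-complement sum = 0x12B6.
Checksum = ~0x12B6 & 0xFFFF = 0xED49.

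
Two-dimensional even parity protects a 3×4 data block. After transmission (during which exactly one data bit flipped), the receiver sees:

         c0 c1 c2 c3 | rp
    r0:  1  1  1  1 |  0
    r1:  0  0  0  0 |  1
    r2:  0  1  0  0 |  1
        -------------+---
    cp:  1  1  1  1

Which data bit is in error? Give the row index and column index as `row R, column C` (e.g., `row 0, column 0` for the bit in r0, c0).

Recompute each row's even parity and compare to rp:
  r0: data parity 0, sent rp 0 → ok
  r1: data parity 0, sent rp 1 → mismatch
  r2: data parity 1, sent rp 1 → ok
Recompute each column's even parity and compare to cp:
  c0: data parity 1, sent cp 1 → ok
  c1: data parity 0, sent cp 1 → mismatch
  c2: data parity 1, sent cp 1 → ok
  c3: data parity 1, sent cp 1 → ok
Exactly one row (r1) and one column (c1) fail → the flipped bit is at their intersection.

row 1, column 1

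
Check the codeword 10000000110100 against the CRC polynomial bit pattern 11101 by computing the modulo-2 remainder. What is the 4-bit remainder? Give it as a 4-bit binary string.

Modulo-2 division of 10000000110100 by 11101:
  pos 0: 10000 XOR 11101 = 01101
  pos 1: 11010 XOR 11101 = 00111
  pos 3: 11100 XOR 11101 = 00001
  pos 7: 11101 XOR 11101 = 00000
Remainder = 0000 (zero — the frame passes the CRC check).

0000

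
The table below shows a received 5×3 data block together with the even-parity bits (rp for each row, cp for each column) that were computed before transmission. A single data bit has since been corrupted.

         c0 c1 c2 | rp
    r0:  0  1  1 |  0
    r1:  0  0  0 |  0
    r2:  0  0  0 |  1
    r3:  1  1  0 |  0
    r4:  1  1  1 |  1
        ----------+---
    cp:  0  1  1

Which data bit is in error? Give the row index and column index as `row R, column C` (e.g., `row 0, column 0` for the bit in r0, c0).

row 2, column 2

Recompute each row's even parity and compare to rp:
  r0: data parity 0, sent rp 0 → ok
  r1: data parity 0, sent rp 0 → ok
  r2: data parity 0, sent rp 1 → mismatch
  r3: data parity 0, sent rp 0 → ok
  r4: data parity 1, sent rp 1 → ok
Recompute each column's even parity and compare to cp:
  c0: data parity 0, sent cp 0 → ok
  c1: data parity 1, sent cp 1 → ok
  c2: data parity 0, sent cp 1 → mismatch
Exactly one row (r2) and one column (c2) fail → the flipped bit is at their intersection.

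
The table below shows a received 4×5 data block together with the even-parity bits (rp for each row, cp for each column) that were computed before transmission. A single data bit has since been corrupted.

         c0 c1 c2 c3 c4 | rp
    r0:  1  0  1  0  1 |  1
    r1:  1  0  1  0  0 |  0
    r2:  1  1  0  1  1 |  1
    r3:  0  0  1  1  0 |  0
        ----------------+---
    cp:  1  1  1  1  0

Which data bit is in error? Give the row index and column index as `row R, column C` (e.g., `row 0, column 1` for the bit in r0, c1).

row 2, column 3

Recompute each row's even parity and compare to rp:
  r0: data parity 1, sent rp 1 → ok
  r1: data parity 0, sent rp 0 → ok
  r2: data parity 0, sent rp 1 → mismatch
  r3: data parity 0, sent rp 0 → ok
Recompute each column's even parity and compare to cp:
  c0: data parity 1, sent cp 1 → ok
  c1: data parity 1, sent cp 1 → ok
  c2: data parity 1, sent cp 1 → ok
  c3: data parity 0, sent cp 1 → mismatch
  c4: data parity 0, sent cp 0 → ok
Exactly one row (r2) and one column (c3) fail → the flipped bit is at their intersection.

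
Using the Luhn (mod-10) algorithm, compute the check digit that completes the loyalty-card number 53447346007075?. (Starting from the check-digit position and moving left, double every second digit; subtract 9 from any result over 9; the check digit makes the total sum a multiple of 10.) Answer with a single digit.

Partial digits right→left: 5 7 0 7 0 0 6 4 3 7 4 4 3 5
Double every second digit counting from the check-digit position (so the 1st, 3rd, 5th, ... of the partial from the right).
  doubled (with −9 where >9): 1 0 0 3 6 8 6 → sum 24
  kept as-is: 7 7 0 4 7 4 5 → sum 34
Total = 24 + 34 = 58.
Check digit = (10 − (58 mod 10)) mod 10 = 2.

2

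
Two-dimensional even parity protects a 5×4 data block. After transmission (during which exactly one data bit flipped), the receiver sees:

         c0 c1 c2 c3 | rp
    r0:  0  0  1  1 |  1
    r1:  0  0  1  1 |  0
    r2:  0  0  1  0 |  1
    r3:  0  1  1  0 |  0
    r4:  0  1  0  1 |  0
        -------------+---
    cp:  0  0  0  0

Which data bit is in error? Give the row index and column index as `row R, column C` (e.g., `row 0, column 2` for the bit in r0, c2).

Recompute each row's even parity and compare to rp:
  r0: data parity 0, sent rp 1 → mismatch
  r1: data parity 0, sent rp 0 → ok
  r2: data parity 1, sent rp 1 → ok
  r3: data parity 0, sent rp 0 → ok
  r4: data parity 0, sent rp 0 → ok
Recompute each column's even parity and compare to cp:
  c0: data parity 0, sent cp 0 → ok
  c1: data parity 0, sent cp 0 → ok
  c2: data parity 0, sent cp 0 → ok
  c3: data parity 1, sent cp 0 → mismatch
Exactly one row (r0) and one column (c3) fail → the flipped bit is at their intersection.

row 0, column 3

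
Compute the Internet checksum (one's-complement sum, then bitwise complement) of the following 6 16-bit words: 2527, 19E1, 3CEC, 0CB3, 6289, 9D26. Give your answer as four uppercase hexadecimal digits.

One's-complement addition (fold any carry out of bit 15 back into bit 0):
  0x2527 + 0x19E1 = 0x03F08
  0x3F08 + 0x3CEC = 0x07BF4
  0x7BF4 + 0x0CB3 = 0x088A7
  0x88A7 + 0x6289 = 0x0EB30
  0xEB30 + 0x9D26 = 0x18856 → wrap carry → 0x8857
One's-complement sum = 0x8857.
Checksum = ~0x8857 & 0xFFFF = 0x77A8.

77A8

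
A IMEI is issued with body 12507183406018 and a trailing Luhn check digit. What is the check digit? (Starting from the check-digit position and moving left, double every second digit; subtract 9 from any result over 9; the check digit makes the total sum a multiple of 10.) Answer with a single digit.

9

Partial digits right→left: 8 1 0 6 0 4 3 8 1 7 0 5 2 1
Double every second digit counting from the check-digit position (so the 1st, 3rd, 5th, ... of the partial from the right).
  doubled (with −9 where >9): 7 0 0 6 2 0 4 → sum 19
  kept as-is: 1 6 4 8 7 5 1 → sum 32
Total = 19 + 32 = 51.
Check digit = (10 − (51 mod 10)) mod 10 = 9.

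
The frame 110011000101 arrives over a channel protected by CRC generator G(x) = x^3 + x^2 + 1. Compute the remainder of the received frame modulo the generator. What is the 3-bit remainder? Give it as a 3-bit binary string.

Modulo-2 division of 110011000101 by 1101:
  pos 0: 1100 XOR 1101 = 0001
  pos 3: 1110 XOR 1101 = 0011
  pos 5: 1100 XOR 1101 = 0001
  pos 8: 1101 XOR 1101 = 0000
Remainder = 000 (zero — the frame passes the CRC check).

000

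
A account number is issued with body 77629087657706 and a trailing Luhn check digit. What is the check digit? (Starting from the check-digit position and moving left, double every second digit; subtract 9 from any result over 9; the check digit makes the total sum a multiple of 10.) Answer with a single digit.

Partial digits right→left: 6 0 7 7 5 6 7 8 0 9 2 6 7 7
Double every second digit counting from the check-digit position (so the 1st, 3rd, 5th, ... of the partial from the right).
  doubled (with −9 where >9): 3 5 1 5 0 4 5 → sum 23
  kept as-is: 0 7 6 8 9 6 7 → sum 43
Total = 23 + 43 = 66.
Check digit = (10 − (66 mod 10)) mod 10 = 4.

4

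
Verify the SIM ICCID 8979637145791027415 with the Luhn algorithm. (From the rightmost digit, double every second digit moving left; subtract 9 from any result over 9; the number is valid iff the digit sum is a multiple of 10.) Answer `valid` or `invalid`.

From the right, keep odd positions and double even positions (subtract 9 from any doubled value over 9):
  doubled (positions 2,4,...): 2 5 0 9 1 2 6 9 9 → sum 43
  kept (positions 1,3,...): 5 4 2 1 7 4 7 6 7 8 → sum 51
Total = 94.
94 mod 10 = 4, so the number is invalid.

invalid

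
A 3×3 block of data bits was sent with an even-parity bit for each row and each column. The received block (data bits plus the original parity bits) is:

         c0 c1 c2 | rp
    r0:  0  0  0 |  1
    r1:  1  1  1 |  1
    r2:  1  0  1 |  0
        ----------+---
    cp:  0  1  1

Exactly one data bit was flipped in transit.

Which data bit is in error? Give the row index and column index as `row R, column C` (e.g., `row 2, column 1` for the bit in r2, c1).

row 0, column 2

Recompute each row's even parity and compare to rp:
  r0: data parity 0, sent rp 1 → mismatch
  r1: data parity 1, sent rp 1 → ok
  r2: data parity 0, sent rp 0 → ok
Recompute each column's even parity and compare to cp:
  c0: data parity 0, sent cp 0 → ok
  c1: data parity 1, sent cp 1 → ok
  c2: data parity 0, sent cp 1 → mismatch
Exactly one row (r0) and one column (c2) fail → the flipped bit is at their intersection.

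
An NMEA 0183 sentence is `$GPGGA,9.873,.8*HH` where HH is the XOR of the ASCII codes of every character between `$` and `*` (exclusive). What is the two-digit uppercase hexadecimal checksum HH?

6B

XOR the ASCII codes of the payload characters:
  'G' = 0x47 → acc = 0x47
  'P' = 0x50 → acc = 0x17
  'G' = 0x47 → acc = 0x50
  'G' = 0x47 → acc = 0x17
  'A' = 0x41 → acc = 0x56
  ',' = 0x2C → acc = 0x7A
  '9' = 0x39 → acc = 0x43
  '.' = 0x2E → acc = 0x6D
  '8' = 0x38 → acc = 0x55
  '7' = 0x37 → acc = 0x62
  '3' = 0x33 → acc = 0x51
  ',' = 0x2C → acc = 0x7D
  '.' = 0x2E → acc = 0x53
  '8' = 0x38 → acc = 0x6B
Checksum = 0x6B.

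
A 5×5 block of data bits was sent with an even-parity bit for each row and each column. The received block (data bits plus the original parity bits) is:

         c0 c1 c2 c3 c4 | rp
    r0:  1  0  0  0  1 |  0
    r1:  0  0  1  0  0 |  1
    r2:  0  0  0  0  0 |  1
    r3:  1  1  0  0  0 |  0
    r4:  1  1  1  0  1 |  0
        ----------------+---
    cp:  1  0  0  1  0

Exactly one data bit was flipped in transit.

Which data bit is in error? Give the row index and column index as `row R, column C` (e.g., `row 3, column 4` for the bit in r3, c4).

row 2, column 3

Recompute each row's even parity and compare to rp:
  r0: data parity 0, sent rp 0 → ok
  r1: data parity 1, sent rp 1 → ok
  r2: data parity 0, sent rp 1 → mismatch
  r3: data parity 0, sent rp 0 → ok
  r4: data parity 0, sent rp 0 → ok
Recompute each column's even parity and compare to cp:
  c0: data parity 1, sent cp 1 → ok
  c1: data parity 0, sent cp 0 → ok
  c2: data parity 0, sent cp 0 → ok
  c3: data parity 0, sent cp 1 → mismatch
  c4: data parity 0, sent cp 0 → ok
Exactly one row (r2) and one column (c3) fail → the flipped bit is at their intersection.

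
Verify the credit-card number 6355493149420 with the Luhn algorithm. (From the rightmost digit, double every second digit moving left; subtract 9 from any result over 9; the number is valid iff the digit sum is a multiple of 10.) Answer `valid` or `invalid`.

From the right, keep odd positions and double even positions (subtract 9 from any doubled value over 9):
  doubled (positions 2,4,...): 4 9 2 9 1 6 → sum 31
  kept (positions 1,3,...): 0 4 4 3 4 5 6 → sum 26
Total = 57.
57 mod 10 = 7, so the number is invalid.

invalid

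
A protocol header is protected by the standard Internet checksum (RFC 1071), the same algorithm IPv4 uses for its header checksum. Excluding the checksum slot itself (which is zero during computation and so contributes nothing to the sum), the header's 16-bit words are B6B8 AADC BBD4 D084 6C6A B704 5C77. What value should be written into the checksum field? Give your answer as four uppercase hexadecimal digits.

One's-complement addition (fold any carry out of bit 15 back into bit 0):
  0xB6B8 + 0xAADC = 0x16194 → wrap carry → 0x6195
  0x6195 + 0xBBD4 = 0x11D69 → wrap carry → 0x1D6A
  0x1D6A + 0xD084 = 0x0EDEE
  0xEDEE + 0x6C6A = 0x15A58 → wrap carry → 0x5A59
  0x5A59 + 0xB704 = 0x1115D → wrap carry → 0x115E
  0x115E + 0x5C77 = 0x06DD5
One's-complement sum = 0x6DD5.
Checksum = ~0x6DD5 & 0xFFFF = 0x922A.

922A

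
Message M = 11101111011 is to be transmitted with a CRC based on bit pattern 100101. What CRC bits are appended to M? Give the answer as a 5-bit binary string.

10000

Append 5 zeros: 1110111101100000. Divide by 100101 (XOR where the leading bit is 1):
  pos 0: 111011 XOR 100101 = 011110
  pos 1: 111101 XOR 100101 = 011000
  pos 2: 110001 XOR 100101 = 010100
  pos 3: 101000 XOR 100101 = 001101
  pos 5: 110111 XOR 100101 = 010010
  pos 6: 100100 XOR 100101 = 000001
Remainder (last 5 bits) = 10000. This is the CRC / FCS.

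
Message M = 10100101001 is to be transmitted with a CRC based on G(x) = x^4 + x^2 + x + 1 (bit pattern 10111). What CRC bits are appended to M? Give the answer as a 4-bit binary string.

1101

Append 4 zeros: 101001010010000. Divide by 10111 (XOR where the leading bit is 1):
  pos 0: 10100 XOR 10111 = 00011
  pos 3: 11101 XOR 10111 = 01010
  pos 4: 10100 XOR 10111 = 00011
  pos 7: 11010 XOR 10111 = 01101
  pos 8: 11010 XOR 10111 = 01101
  pos 9: 11010 XOR 10111 = 01101
  pos 10: 11010 XOR 10111 = 01101
Remainder (last 4 bits) = 1101. This is the CRC / FCS.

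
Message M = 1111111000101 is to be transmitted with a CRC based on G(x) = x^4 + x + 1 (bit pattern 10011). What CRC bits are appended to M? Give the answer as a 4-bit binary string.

Append 4 zeros: 11111110001010000. Divide by 10011 (XOR where the leading bit is 1):
  pos 0: 11111 XOR 10011 = 01100
  pos 1: 11001 XOR 10011 = 01010
  pos 2: 10101 XOR 10011 = 00110
  pos 4: 11000 XOR 10011 = 01011
  pos 5: 10110 XOR 10011 = 00101
  pos 7: 10110 XOR 10011 = 00101
  pos 9: 10110 XOR 10011 = 00101
  pos 11: 10100 XOR 10011 = 00111
Remainder (last 4 bits) = 1110. This is the CRC / FCS.

1110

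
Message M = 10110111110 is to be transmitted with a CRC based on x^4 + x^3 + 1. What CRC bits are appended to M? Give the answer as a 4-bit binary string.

1010

Append 4 zeros: 101101111100000. Divide by 11001 (XOR where the leading bit is 1):
  pos 0: 10110 XOR 11001 = 01111
  pos 1: 11111 XOR 11001 = 00110
  pos 3: 11011 XOR 11001 = 00010
  pos 6: 10110 XOR 11001 = 01111
  pos 7: 11110 XOR 11001 = 00111
  pos 9: 11100 XOR 11001 = 00101
Remainder (last 4 bits) = 1010. This is the CRC / FCS.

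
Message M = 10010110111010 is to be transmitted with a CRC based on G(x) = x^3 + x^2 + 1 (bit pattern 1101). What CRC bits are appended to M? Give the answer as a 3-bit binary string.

Append 3 zeros: 10010110111010000. Divide by 1101 (XOR where the leading bit is 1):
  pos 0: 1001 XOR 1101 = 0100
  pos 1: 1000 XOR 1101 = 0101
  pos 2: 1011 XOR 1101 = 0110
  pos 3: 1101 XOR 1101 = 0000
  pos 8: 1110 XOR 1101 = 0011
  pos 10: 1110 XOR 1101 = 0011
  pos 12: 1100 XOR 1101 = 0001
Remainder (last 3 bits) = 010. This is the CRC / FCS.

010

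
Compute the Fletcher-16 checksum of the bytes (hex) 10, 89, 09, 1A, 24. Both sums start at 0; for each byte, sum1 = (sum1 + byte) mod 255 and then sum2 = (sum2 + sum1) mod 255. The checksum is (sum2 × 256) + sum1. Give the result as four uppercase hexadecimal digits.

Running sums (mod 255):
  after byte 0 (10): sum1=16, sum2=16
  after byte 1 (89): sum1=153, sum2=169
  after byte 2 (09): sum1=162, sum2=76
  after byte 3 (1A): sum1=188, sum2=9
  after byte 4 (24): sum1=224, sum2=233
Checksum = sum2·256 + sum1 = 233·256 + 224 = 59872 = 0xE9E0.

E9E0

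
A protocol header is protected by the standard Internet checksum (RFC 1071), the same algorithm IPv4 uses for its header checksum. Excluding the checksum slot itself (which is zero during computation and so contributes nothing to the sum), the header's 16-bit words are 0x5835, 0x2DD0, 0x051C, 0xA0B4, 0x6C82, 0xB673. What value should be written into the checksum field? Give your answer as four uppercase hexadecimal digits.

One's-complement addition (fold any carry out of bit 15 back into bit 0):
  0x5835 + 0x2DD0 = 0x08605
  0x8605 + 0x051C = 0x08B21
  0x8B21 + 0xA0B4 = 0x12BD5 → wrap carry → 0x2BD6
  0x2BD6 + 0x6C82 = 0x09858
  0x9858 + 0xB673 = 0x14ECB → wrap carry → 0x4ECC
One's-complement sum = 0x4ECC.
Checksum = ~0x4ECC & 0xFFFF = 0xB133.

B133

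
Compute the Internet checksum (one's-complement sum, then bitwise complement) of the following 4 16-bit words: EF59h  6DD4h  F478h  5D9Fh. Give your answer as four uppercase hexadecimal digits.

50B9

One's-complement addition (fold any carry out of bit 15 back into bit 0):
  0xEF59 + 0x6DD4 = 0x15D2D → wrap carry → 0x5D2E
  0x5D2E + 0xF478 = 0x151A6 → wrap carry → 0x51A7
  0x51A7 + 0x5D9F = 0x0AF46
One's-complement sum = 0xAF46.
Checksum = ~0xAF46 & 0xFFFF = 0x50B9.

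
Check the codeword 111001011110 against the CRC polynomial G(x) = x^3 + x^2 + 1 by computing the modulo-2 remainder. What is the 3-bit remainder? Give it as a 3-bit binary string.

100

Modulo-2 division of 111001011110 by 1101:
  pos 0: 1110 XOR 1101 = 0011
  pos 2: 1101 XOR 1101 = 0000
  pos 7: 1111 XOR 1101 = 0010
Remainder = 100 (nonzero — an error is detected).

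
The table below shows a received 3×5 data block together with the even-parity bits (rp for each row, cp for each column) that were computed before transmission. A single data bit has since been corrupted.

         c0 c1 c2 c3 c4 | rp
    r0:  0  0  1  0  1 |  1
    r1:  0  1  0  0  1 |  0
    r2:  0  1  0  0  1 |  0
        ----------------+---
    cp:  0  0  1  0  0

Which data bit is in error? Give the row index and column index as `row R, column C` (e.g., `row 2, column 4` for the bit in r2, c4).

Recompute each row's even parity and compare to rp:
  r0: data parity 0, sent rp 1 → mismatch
  r1: data parity 0, sent rp 0 → ok
  r2: data parity 0, sent rp 0 → ok
Recompute each column's even parity and compare to cp:
  c0: data parity 0, sent cp 0 → ok
  c1: data parity 0, sent cp 0 → ok
  c2: data parity 1, sent cp 1 → ok
  c3: data parity 0, sent cp 0 → ok
  c4: data parity 1, sent cp 0 → mismatch
Exactly one row (r0) and one column (c4) fail → the flipped bit is at their intersection.

row 0, column 4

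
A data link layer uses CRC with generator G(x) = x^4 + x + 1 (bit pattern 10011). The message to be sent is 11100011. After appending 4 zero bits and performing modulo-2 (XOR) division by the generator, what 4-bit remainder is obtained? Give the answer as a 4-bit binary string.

Append 4 zeros: 111000110000. Divide by 10011 (XOR where the leading bit is 1):
  pos 0: 11100 XOR 10011 = 01111
  pos 1: 11110 XOR 10011 = 01101
  pos 2: 11011 XOR 10011 = 01000
  pos 3: 10001 XOR 10011 = 00010
  pos 6: 10000 XOR 10011 = 00011
Remainder (last 4 bits) = 0110. This is the CRC / FCS.

0110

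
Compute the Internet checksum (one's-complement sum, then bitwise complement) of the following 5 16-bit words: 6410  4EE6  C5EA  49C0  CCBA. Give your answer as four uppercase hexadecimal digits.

70A3

One's-complement addition (fold any carry out of bit 15 back into bit 0):
  0x6410 + 0x4EE6 = 0x0B2F6
  0xB2F6 + 0xC5EA = 0x178E0 → wrap carry → 0x78E1
  0x78E1 + 0x49C0 = 0x0C2A1
  0xC2A1 + 0xCCBA = 0x18F5B → wrap carry → 0x8F5C
One's-complement sum = 0x8F5C.
Checksum = ~0x8F5C & 0xFFFF = 0x70A3.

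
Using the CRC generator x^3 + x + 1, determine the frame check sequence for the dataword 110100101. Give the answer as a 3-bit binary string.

Append 3 zeros: 110100101000. Divide by 1011 (XOR where the leading bit is 1):
  pos 0: 1101 XOR 1011 = 0110
  pos 1: 1100 XOR 1011 = 0111
  pos 2: 1110 XOR 1011 = 0101
  pos 3: 1011 XOR 1011 = 0000
  pos 8: 1000 XOR 1011 = 0011
Remainder (last 3 bits) = 011. This is the CRC / FCS.

011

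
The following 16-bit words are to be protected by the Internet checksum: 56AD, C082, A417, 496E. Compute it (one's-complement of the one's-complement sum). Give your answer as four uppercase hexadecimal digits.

One's-complement addition (fold any carry out of bit 15 back into bit 0):
  0x56AD + 0xC082 = 0x1172F → wrap carry → 0x1730
  0x1730 + 0xA417 = 0x0BB47
  0xBB47 + 0x496E = 0x104B5 → wrap carry → 0x04B6
One's-complement sum = 0x04B6.
Checksum = ~0x04B6 & 0xFFFF = 0xFB49.

FB49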